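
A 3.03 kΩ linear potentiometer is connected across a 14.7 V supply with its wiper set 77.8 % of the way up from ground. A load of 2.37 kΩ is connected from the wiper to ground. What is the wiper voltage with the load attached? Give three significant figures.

The wiper splits the pot into (1−α)R = 672.7 Ω above and αR = 2357 Ω below.
Lower section ‖ load = 1182 Ω.
V_wiper = 14.7 × 1182/(672.7 + 1182) = 9.37 V.

V ≈ 9.37 V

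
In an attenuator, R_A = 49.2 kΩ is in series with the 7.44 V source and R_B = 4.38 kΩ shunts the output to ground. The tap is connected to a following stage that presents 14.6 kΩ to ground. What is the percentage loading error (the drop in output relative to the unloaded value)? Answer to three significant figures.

21.6 %

The divider's output (Thévenin) resistance is R_A‖R_B = 4.022 kΩ.
Fractional drop under load = R_th/(R_th + R_L) = 4.022 / (4.022 + 14.6) = 0.2160.
So the output falls by 21.6 %.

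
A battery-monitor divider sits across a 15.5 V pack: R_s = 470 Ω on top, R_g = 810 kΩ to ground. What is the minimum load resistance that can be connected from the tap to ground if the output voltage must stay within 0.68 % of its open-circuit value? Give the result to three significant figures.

R_L(min) ≈ 68.6 kΩ

Output resistance R_th = R_s‖R_g = (470 × 810000)/810500 = 469.7 Ω.
The fractional drop is R_th/(R_th + R_L); requiring this ≤ 0.00680 gives R_L ≥ R_th(1/0.00680 − 1) = 469.7 × 146.1 = 68.6 kΩ.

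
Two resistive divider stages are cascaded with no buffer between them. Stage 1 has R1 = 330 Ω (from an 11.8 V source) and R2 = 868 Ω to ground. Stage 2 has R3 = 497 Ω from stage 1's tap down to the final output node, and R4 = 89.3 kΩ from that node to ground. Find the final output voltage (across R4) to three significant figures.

Stage 2 presents R3+R4 = 89800 Ω as a load on stage 1's tap.
Stage 1's lower leg becomes R2‖(R3+R4) = 859.7 Ω, so V_mid = 11.8 × 859.7/1190 = 8.527 V.
Stage 2 is itself unloaded: V_out = V_mid × R4/(R3+R4) = 8.527 × 89300/89800 = 8.48 V.

V_out ≈ 8.48 V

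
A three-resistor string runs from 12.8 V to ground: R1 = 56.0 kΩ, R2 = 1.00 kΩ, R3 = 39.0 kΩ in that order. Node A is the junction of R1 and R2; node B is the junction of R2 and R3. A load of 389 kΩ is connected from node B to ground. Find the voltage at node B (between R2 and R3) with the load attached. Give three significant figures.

At node B, R3 is in parallel with the load: R3‖R_L = 35.45 kΩ.
Below node A the resistance is R2 + (R3‖R_L) = 36.45 kΩ, so V_A = 12.8 × 36.45/92.45 = 5.046 V.
Then V_B = V_A × (R3‖R_L)/(R2 + R3‖R_L) = 5.046 × 35.45/36.45 = 4.91 V.

V ≈ 4.91 V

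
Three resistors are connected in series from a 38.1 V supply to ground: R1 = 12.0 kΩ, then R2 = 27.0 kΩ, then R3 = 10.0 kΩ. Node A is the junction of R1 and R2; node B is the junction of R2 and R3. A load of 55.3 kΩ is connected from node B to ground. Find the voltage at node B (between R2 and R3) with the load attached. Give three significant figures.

V ≈ 6.80 V

At node B, R3 is in parallel with the load: R3‖R_L = 8.469 kΩ.
Below node A the resistance is R2 + (R3‖R_L) = 35.47 kΩ, so V_A = 38.1 × 35.47/47.47 = 28.47 V.
Then V_B = V_A × (R3‖R_L)/(R2 + R3‖R_L) = 28.47 × 8.469/35.47 = 6.80 V.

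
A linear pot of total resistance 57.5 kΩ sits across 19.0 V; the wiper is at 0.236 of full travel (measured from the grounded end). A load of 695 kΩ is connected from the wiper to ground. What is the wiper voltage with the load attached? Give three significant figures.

V ≈ 4.42 V

The wiper splits the pot into (1−α)R = 43.93 kΩ above and αR = 13.57 kΩ below.
Lower section ‖ load = 13.31 kΩ.
V_wiper = 19.0 × 13.31/(43.93 + 13.31) = 4.42 V.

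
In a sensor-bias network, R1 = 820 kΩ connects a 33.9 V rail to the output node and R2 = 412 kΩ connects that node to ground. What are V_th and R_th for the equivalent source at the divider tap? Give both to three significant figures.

V_th = 11.3 V, R_th = 274 kΩ

V_th is the open-circuit tap voltage: 33.9 × 412/(820 + 412) = 11.3 V.
With the supply zeroed, R1 and R2 appear in parallel from the tap: R_th = R1‖R2 = (820 × 412)/1232 = 274 kΩ.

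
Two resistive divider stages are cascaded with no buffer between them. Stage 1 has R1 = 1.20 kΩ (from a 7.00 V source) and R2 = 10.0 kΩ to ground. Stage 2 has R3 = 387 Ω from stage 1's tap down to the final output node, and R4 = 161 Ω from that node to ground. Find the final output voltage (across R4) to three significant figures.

Stage 2 presents R3+R4 = 548.0 Ω as a load on stage 1's tap.
Stage 1's lower leg becomes R2‖(R3+R4) = 519.5 Ω, so V_mid = 7.00 × 519.5/1720 = 2.115 V.
Stage 2 is itself unloaded: V_out = V_mid × R4/(R3+R4) = 2.115 × 161/548.0 = 0.621 V.

V_out ≈ 0.621 V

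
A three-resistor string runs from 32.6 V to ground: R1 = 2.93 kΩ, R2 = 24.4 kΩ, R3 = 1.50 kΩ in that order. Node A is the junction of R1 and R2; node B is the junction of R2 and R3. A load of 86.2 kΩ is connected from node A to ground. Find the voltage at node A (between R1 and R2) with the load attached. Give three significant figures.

Below node A the series string R2+R3 = 25.90 kΩ sits in parallel with the 86.2 kΩ load: 19.92 kΩ.
V_A = 32.6 × 19.92/(2.93 + 19.92) = 28.4 V.

V ≈ 28.4 V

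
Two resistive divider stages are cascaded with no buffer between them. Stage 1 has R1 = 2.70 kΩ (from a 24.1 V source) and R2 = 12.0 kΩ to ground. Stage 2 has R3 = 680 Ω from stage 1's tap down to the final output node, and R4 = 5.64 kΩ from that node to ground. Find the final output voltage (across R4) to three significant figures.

Stage 2 presents R3+R4 = 6320 Ω as a load on stage 1's tap.
Stage 1's lower leg becomes R2‖(R3+R4) = 4140 Ω, so V_mid = 24.1 × 4140/6840 = 14.59 V.
Stage 2 is itself unloaded: V_out = V_mid × R4/(R3+R4) = 14.59 × 5640/6320 = 13.0 V.

V_out ≈ 13.0 V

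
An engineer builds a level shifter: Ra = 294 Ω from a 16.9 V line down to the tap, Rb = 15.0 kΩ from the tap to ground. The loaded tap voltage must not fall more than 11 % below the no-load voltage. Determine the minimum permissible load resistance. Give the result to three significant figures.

Output resistance R_th = Ra‖Rb = (294 × 15000)/15290 = 288.3 Ω.
The fractional drop is R_th/(R_th + R_L); requiring this ≤ 0.110 gives R_L ≥ R_th(1/0.110 − 1) = 288.3 × 8.091 = 2.33 kΩ.

R_L(min) ≈ 2.33 kΩ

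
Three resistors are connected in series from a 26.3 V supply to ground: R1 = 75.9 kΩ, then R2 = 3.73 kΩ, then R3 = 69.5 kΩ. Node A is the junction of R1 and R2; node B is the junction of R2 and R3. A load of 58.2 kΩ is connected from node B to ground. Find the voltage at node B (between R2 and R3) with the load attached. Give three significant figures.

At node B, R3 is in parallel with the load: R3‖R_L = 31.68 kΩ.
Below node A the resistance is R2 + (R3‖R_L) = 35.41 kΩ, so V_A = 26.3 × 35.41/111.3 = 8.366 V.
Then V_B = V_A × (R3‖R_L)/(R2 + R3‖R_L) = 8.366 × 31.68/35.41 = 7.48 V.

V ≈ 7.48 V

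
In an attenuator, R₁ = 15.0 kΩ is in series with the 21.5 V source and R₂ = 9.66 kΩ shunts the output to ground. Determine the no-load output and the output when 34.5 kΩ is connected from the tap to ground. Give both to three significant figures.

Open-circuit: V = 21.5 × 9.66/(15.0 + 9.66) = 8.42 V.
With the load, R₂ becomes R₂‖R_L = 7.547 kΩ, so V = 21.5 × 7.547/22.55 = 7.20 V.

Unloaded: 8.42 V; loaded: 7.20 V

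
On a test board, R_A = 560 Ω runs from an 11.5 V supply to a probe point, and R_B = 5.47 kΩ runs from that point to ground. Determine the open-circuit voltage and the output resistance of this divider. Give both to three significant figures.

V_th = 10.4 V, R_th = 508 Ω

V_th is the open-circuit tap voltage: 11.5 × 5470/(560 + 5470) = 10.4 V.
With the supply zeroed, R_A and R_B appear in parallel from the tap: R_th = R_A‖R_B = (560 × 5470)/6030 = 508 Ω.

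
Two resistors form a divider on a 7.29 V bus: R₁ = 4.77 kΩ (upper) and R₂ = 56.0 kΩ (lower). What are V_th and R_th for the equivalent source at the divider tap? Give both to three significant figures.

V_th = 6.72 V, R_th = 4.40 kΩ

V_th is the open-circuit tap voltage: 7.29 × 56.0/(4.77 + 56.0) = 6.72 V.
With the supply zeroed, R₁ and R₂ appear in parallel from the tap: R_th = R₁‖R₂ = (4.77 × 56.0)/60.77 = 4.40 kΩ.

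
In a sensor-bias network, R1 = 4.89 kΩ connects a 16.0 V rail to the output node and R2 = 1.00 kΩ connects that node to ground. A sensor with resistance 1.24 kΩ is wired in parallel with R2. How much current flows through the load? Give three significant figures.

I_L ≈ 1.31 mA

R2‖R_L = 0.5536 kΩ; V_out = 16.0 × 0.5536/5.444 = 1.627 V.
I_L = V_out / R_L = 1.627 / 1.24 kΩ = 1.31 mA.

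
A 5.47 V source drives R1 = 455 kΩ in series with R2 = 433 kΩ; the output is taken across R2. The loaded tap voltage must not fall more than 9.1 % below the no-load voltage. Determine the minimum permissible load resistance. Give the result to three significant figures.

R_L(min) ≈ 2.22 MΩ

Output resistance R_th = R1‖R2 = (455 × 433)/888.0 = 221.9 kΩ.
The fractional drop is R_th/(R_th + R_L); requiring this ≤ 0.0910 gives R_L ≥ R_th(1/0.0910 − 1) = 221.9 × 9.989 = 2.22 MΩ.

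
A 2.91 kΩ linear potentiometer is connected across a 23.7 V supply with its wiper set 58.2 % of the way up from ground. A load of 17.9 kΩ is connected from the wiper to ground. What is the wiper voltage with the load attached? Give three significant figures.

The wiper splits the pot into (1−α)R = 1.216 kΩ above and αR = 1.694 kΩ below.
Lower section ‖ load = 1.547 kΩ.
V_wiper = 23.7 × 1.547/(1.216 + 1.547) = 13.3 V.

V ≈ 13.3 V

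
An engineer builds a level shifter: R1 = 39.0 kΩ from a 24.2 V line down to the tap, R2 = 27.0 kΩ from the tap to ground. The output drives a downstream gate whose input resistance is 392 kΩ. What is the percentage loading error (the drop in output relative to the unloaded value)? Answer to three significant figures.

3.91 %

The divider's output (Thévenin) resistance is R1‖R2 = 15.95 kΩ.
Fractional drop under load = R_th/(R_th + R_L) = 15.95 / (15.95 + 392) = 0.03911.
So the output falls by 3.91 %.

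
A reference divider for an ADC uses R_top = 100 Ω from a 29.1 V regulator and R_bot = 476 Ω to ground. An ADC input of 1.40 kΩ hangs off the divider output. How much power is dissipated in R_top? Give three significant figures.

P ≈ 409 mW

Total resistance from the source is R_top + (R_bot‖R_L) = 455.2 Ω, so I = 29.1/455.2 Ω = 63.92 mA.
P = I²·R_top = (63.92 mA)² × 100 Ω = 409 mW.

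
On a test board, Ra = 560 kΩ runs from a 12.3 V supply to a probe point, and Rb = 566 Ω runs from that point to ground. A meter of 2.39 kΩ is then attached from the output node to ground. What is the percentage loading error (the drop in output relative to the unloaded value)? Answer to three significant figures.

19.1 %

Unloaded V = 12.3 × 566/560600 = 0.01242 V.
Loaded: Rb‖R_L = 457.6 Ω, giving V = 12.3 × 457.6/560500 = 0.01004 V.
Drop = (0.01242 − 0.01004) / 0.01242 = 19.1 %.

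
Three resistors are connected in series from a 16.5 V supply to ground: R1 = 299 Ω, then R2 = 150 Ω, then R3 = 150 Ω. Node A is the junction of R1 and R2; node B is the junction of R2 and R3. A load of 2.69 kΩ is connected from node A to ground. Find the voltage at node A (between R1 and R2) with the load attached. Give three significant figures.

Below node A the series string R2+R3 = 300.0 Ω sits in parallel with the 2690 Ω load: 269.9 Ω.
V_A = 16.5 × 269.9/(299 + 269.9) = 7.83 V.

V ≈ 7.83 V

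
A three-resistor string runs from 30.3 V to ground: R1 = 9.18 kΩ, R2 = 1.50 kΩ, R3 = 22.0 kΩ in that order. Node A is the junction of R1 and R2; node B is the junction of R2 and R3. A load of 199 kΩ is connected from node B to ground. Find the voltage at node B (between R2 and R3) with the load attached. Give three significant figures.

V ≈ 19.7 V

At node B, R3 is in parallel with the load: R3‖R_L = 19.81 kΩ.
Below node A the resistance is R2 + (R3‖R_L) = 21.31 kΩ, so V_A = 30.3 × 21.31/30.49 = 21.18 V.
Then V_B = V_A × (R3‖R_L)/(R2 + R3‖R_L) = 21.18 × 19.81/21.31 = 19.7 V.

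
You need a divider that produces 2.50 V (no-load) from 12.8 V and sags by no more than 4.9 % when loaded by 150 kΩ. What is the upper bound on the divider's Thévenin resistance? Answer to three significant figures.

Loading drop = R_th/(R_th + R_L) ≤ 0.0490, so R_th ≤ R_L · ε/(1−ε) = 150 kΩ × 0.0490/0.9510 = 7.73 kΩ.
(Any R1, R2 with R2/(R1+R2) = 0.195 and R1‖R2 ≤ 7.73 kΩ will meet the spec.)

R_th ≤ 7.73 kΩ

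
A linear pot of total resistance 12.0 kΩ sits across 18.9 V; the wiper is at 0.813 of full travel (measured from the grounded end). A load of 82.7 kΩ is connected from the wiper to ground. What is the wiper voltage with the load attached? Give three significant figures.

The wiper splits the pot into (1−α)R = 2.244 kΩ above and αR = 9.756 kΩ below.
Lower section ‖ load = 8.727 kΩ.
V_wiper = 18.9 × 8.727/(2.244 + 8.727) = 15.0 V.

V ≈ 15.0 V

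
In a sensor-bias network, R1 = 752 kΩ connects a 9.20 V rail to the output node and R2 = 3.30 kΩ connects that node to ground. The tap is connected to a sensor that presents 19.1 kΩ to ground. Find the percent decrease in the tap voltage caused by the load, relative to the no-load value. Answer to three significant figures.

14.7 %

Unloaded V = 9.20 × 3.30/755.3 = 0.040196 V.
Loaded: R2‖R_L = 2.814 kΩ, giving V = 9.20 × 2.814/754.8 = 0.034296 V.
Drop = (0.040196 − 0.034296) / 0.040196 = 14.7 %.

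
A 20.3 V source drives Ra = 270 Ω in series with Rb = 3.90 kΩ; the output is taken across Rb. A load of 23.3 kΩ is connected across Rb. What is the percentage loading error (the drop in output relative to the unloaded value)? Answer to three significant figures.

The divider's output (Thévenin) resistance is Ra‖Rb = 252.5 Ω.
Fractional drop under load = R_th/(R_th + R_L) = 252.5 / (252.5 + 23300) = 0.01072.
So the output falls by 1.07 %.

1.07 %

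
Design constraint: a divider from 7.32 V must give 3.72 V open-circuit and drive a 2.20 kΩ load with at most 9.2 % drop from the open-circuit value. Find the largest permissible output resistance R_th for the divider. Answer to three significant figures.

Loading drop = R_th/(R_th + R_L) ≤ 0.0920, so R_th ≤ R_L · ε/(1−ε) = 2.20 kΩ × 0.0920/0.9080 = 223 Ω.

R_th ≤ 223 Ω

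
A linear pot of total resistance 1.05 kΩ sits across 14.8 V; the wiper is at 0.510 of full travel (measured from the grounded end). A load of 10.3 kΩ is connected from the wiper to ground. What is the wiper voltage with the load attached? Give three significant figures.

V ≈ 7.36 V

The wiper splits the pot into (1−α)R = 514.5 Ω above and αR = 535.5 Ω below.
Lower section ‖ load = 509.0 Ω.
V_wiper = 14.8 × 509.0/(514.5 + 509.0) = 7.36 V.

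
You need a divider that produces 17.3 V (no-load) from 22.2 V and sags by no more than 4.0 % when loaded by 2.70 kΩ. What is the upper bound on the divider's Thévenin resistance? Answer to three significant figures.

Loading drop = R_th/(R_th + R_L) ≤ 0.0400, so R_th ≤ R_L · ε/(1−ε) = 2.70 kΩ × 0.0400/0.9600 = 112 Ω.

R_th ≤ 112 Ω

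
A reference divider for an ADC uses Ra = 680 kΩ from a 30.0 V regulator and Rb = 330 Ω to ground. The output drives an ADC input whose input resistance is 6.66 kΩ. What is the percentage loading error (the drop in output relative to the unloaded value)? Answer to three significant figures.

The divider's output (Thévenin) resistance is Ra‖Rb = 329.8 Ω.
Fractional drop under load = R_th/(R_th + R_L) = 329.8 / (329.8 + 6660) = 0.04719.
So the output falls by 4.72 %.

4.72 %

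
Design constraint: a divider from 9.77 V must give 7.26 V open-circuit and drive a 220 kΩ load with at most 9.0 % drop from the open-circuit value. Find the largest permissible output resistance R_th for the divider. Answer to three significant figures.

R_th ≤ 21.8 kΩ

Loading drop = R_th/(R_th + R_L) ≤ 0.0900, so R_th ≤ R_L · ε/(1−ε) = 220 kΩ × 0.0900/0.9100 = 21.8 kΩ.
(Any R1, R2 with R2/(R1+R2) = 0.743 and R1‖R2 ≤ 21.8 kΩ will meet the spec.)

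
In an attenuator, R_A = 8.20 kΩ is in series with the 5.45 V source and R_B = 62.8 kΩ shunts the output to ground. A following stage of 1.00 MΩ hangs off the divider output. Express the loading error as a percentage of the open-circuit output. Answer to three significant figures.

0.720 %

The divider's output (Thévenin) resistance is R_A‖R_B = 7.253 kΩ.
Fractional drop under load = R_th/(R_th + R_L) = 7.253 / (7.253 + 1000) = 0.007201.
So the output falls by 0.720 %.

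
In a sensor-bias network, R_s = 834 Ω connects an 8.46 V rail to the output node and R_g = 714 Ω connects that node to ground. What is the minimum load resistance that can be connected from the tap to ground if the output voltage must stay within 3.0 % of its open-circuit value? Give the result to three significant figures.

R_L(min) ≈ 12.4 kΩ

Output resistance R_th = R_s‖R_g = (834 × 714)/1548 = 384.7 Ω.
The fractional drop is R_th/(R_th + R_L); requiring this ≤ 0.0300 gives R_L ≥ R_th(1/0.0300 − 1) = 384.7 × 32.33 = 12.4 kΩ.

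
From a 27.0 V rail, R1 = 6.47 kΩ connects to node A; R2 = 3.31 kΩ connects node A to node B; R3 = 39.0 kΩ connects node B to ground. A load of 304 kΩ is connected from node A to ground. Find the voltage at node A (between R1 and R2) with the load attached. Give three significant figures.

Below node A the series string R2+R3 = 42.31 kΩ sits in parallel with the 304 kΩ load: 37.14 kΩ.
V_A = 27.0 × 37.14/(6.47 + 37.14) = 23.0 V.

V ≈ 23.0 V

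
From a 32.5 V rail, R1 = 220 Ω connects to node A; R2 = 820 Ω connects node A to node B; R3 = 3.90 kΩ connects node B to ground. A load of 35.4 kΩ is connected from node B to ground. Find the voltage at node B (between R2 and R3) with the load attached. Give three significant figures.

At node B, R3 is in parallel with the load: R3‖R_L = 3513 Ω.
Below node A the resistance is R2 + (R3‖R_L) = 4333 Ω, so V_A = 32.5 × 4333/4553 = 30.93 V.
Then V_B = V_A × (R3‖R_L)/(R2 + R3‖R_L) = 30.93 × 3513/4333 = 25.1 V.

V ≈ 25.1 V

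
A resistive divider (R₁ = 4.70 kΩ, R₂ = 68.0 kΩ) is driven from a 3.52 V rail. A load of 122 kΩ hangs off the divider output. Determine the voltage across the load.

The load sits in parallel with R₂: R₂‖R_L = (68.0 × 122) / (68.0 + 122) = 43.66 kΩ.
V_out = 3.52 × 43.66 / (4.70 + 43.66) = 3.52 × 43.66/48.36 = 3.18 V.
(Unloaded it would have been 3.29 V.)

V_out ≈ 3.18 V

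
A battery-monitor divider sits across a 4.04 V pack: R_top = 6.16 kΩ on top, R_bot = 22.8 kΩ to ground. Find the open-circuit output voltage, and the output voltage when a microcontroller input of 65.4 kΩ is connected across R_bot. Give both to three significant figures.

Open-circuit: V = 4.04 × 22.8/(6.16 + 22.8) = 3.18 V.
With the load, R_bot becomes R_bot‖R_L = 16.91 kΩ, so V = 4.04 × 16.91/23.07 = 2.96 V.

Unloaded: 3.18 V; loaded: 2.96 V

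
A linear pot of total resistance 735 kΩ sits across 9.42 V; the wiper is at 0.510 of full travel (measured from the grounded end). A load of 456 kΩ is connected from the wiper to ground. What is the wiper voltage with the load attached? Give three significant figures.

V ≈ 3.42 V

The wiper splits the pot into (1−α)R = 360.1 kΩ above and αR = 374.9 kΩ below.
Lower section ‖ load = 205.7 kΩ.
V_wiper = 9.42 × 205.7/(360.1 + 205.7) = 3.42 V.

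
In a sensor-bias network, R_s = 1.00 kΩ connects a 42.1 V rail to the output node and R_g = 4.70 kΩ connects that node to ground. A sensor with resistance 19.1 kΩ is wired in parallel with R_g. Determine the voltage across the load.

V_out ≈ 33.3 V

The load sits in parallel with R_g: R_g‖R_L = (4.70 × 19.1) / (4.70 + 19.1) = 3.772 kΩ.
V_out = 42.1 × 3.772 / (1.00 + 3.772) = 42.1 × 3.772/4.772 = 33.3 V.
(Unloaded it would have been 34.7 V.)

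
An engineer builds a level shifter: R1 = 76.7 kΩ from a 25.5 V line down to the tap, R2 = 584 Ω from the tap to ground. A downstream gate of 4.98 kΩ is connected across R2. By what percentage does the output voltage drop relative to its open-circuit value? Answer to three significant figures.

10.4 %

Unloaded V = 25.5 × 584/77280 = 0.19269 V.
Loaded: R2‖R_L = 522.7 Ω, giving V = 25.5 × 522.7/77220 = 0.17260 V.
Drop = (0.19269 − 0.17260) / 0.19269 = 10.4 %.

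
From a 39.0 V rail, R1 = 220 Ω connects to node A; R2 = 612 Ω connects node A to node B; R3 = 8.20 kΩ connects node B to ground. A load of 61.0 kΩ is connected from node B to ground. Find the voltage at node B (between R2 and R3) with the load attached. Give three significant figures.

V ≈ 35.0 V

At node B, R3 is in parallel with the load: R3‖R_L = 7228 Ω.
Below node A the resistance is R2 + (R3‖R_L) = 7840 Ω, so V_A = 39.0 × 7840/8060 = 37.94 V.
Then V_B = V_A × (R3‖R_L)/(R2 + R3‖R_L) = 37.94 × 7228/7840 = 35.0 V.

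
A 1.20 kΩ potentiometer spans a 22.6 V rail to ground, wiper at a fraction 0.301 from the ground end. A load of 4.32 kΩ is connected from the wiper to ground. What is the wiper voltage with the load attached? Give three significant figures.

The wiper splits the pot into (1−α)R = 838.8 Ω above and αR = 361.2 Ω below.
Lower section ‖ load = 333.3 Ω.
V_wiper = 22.6 × 333.3/(838.8 + 333.3) = 6.43 V.

V ≈ 6.43 V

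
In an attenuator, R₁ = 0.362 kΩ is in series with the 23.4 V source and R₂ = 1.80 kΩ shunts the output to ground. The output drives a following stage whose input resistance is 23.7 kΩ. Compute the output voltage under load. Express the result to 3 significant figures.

The load sits in parallel with R₂: R₂‖R_L = (1800 × 23700) / (1800 + 23700) = 1673 Ω.
V_out = 23.4 × 1673 / (362 + 1673) = 23.4 × 1673/2035 = 19.2 V.
(Unloaded it would have been 19.5 V.)

V_out ≈ 19.2 V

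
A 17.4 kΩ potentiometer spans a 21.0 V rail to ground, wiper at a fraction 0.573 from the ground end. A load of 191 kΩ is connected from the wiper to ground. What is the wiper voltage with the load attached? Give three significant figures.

V ≈ 11.8 V

The wiper splits the pot into (1−α)R = 7.430 kΩ above and αR = 9.970 kΩ below.
Lower section ‖ load = 9.476 kΩ.
V_wiper = 21.0 × 9.476/(7.430 + 9.476) = 11.8 V.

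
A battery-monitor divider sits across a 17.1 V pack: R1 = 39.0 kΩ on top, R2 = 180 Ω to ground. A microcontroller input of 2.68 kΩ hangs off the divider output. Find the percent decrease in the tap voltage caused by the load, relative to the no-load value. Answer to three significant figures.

The divider's output (Thévenin) resistance is R1‖R2 = 179.2 Ω.
Fractional drop under load = R_th/(R_th + R_L) = 179.2 / (179.2 + 2680) = 0.06267.
So the output falls by 6.27 %.

6.27 %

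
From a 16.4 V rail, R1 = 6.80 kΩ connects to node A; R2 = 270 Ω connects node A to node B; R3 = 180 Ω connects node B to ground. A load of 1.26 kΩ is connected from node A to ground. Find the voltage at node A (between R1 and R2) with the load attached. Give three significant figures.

V ≈ 0.763 V

Below node A the series string R2+R3 = 450.0 Ω sits in parallel with the 1260 Ω load: 331.6 Ω.
V_A = 16.4 × 331.6/(6800 + 331.6) = 0.763 V.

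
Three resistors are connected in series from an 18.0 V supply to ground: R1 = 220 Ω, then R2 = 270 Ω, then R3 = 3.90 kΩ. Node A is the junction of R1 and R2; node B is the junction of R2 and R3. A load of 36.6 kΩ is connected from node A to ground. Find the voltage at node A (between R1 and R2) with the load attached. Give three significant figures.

Below node A the series string R2+R3 = 4170 Ω sits in parallel with the 36600 Ω load: 3743 Ω.
V_A = 18.0 × 3743/(220 + 3743) = 17.0 V.

V ≈ 17.0 V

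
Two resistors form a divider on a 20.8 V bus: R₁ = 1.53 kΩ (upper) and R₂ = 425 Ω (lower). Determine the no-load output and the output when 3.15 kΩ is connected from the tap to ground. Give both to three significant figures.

Open-circuit: V = 20.8 × 425/(1530 + 425) = 4.52 V.
With the load, R₂ becomes R₂‖R_L = 374.5 Ω, so V = 20.8 × 374.5/1904 = 4.09 V.

Unloaded: 4.52 V; loaded: 4.09 V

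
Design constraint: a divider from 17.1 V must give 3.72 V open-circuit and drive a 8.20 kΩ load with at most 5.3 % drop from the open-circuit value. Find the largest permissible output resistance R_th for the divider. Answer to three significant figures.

R_th ≤ 459 Ω

Loading drop = R_th/(R_th + R_L) ≤ 0.0530, so R_th ≤ R_L · ε/(1−ε) = 8.20 kΩ × 0.0530/0.9470 = 459 Ω.
(Any R1, R2 with R2/(R1+R2) = 0.218 and R1‖R2 ≤ 459 Ω will meet the spec.)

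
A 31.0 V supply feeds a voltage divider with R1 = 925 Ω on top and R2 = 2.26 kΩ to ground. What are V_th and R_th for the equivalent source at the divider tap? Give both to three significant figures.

V_th = 22.0 V, R_th = 656 Ω

V_th is the open-circuit tap voltage: 31.0 × 2260/(925 + 2260) = 22.0 V.
With the supply zeroed, R1 and R2 appear in parallel from the tap: R_th = R1‖R2 = (925 × 2260)/3185 = 656 Ω.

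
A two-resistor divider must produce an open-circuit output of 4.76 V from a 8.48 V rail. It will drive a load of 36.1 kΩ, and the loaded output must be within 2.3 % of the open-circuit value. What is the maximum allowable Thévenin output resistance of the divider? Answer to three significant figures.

R_th ≤ 850 Ω

Loading drop = R_th/(R_th + R_L) ≤ 0.0230, so R_th ≤ R_L · ε/(1−ε) = 36.1 kΩ × 0.0230/0.9770 = 850 Ω.
(Any R1, R2 with R2/(R1+R2) = 0.561 and R1‖R2 ≤ 850 Ω will meet the spec.)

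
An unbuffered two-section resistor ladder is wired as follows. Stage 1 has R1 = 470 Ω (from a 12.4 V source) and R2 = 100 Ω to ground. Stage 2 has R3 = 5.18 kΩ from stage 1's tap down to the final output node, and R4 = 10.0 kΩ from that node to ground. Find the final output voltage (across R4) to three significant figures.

V_out ≈ 1.43 V

Stage 2 presents R3+R4 = 15180 Ω as a load on stage 1's tap.
Stage 1's lower leg becomes R2‖(R3+R4) = 99.35 Ω, so V_mid = 12.4 × 99.35/569.3 = 2.164 V.
Stage 2 is itself unloaded: V_out = V_mid × R4/(R3+R4) = 2.164 × 10000/15180 = 1.43 V.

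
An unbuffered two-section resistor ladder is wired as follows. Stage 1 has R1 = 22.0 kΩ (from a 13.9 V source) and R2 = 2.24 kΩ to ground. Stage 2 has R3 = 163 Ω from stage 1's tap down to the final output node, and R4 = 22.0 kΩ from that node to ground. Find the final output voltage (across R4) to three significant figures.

Stage 2 presents R3+R4 = 22160 Ω as a load on stage 1's tap.
Stage 1's lower leg becomes R2‖(R3+R4) = 2034 Ω, so V_mid = 13.9 × 2034/24030 = 1.177 V.
Stage 2 is itself unloaded: V_out = V_mid × R4/(R3+R4) = 1.177 × 22000/22160 = 1.17 V.

V_out ≈ 1.17 V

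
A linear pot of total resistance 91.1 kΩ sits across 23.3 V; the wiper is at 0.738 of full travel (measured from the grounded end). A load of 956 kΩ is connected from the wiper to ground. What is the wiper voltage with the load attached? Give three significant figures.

V ≈ 16.9 V

The wiper splits the pot into (1−α)R = 23.87 kΩ above and αR = 67.23 kΩ below.
Lower section ‖ load = 62.81 kΩ.
V_wiper = 23.3 × 62.81/(23.87 + 62.81) = 16.9 V.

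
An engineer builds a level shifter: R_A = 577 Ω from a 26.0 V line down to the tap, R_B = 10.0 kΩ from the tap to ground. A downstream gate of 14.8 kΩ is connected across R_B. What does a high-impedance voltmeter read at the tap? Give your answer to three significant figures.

V_out ≈ 23.7 V

The load sits in parallel with R_B: R_B‖R_L = (10000 × 14800) / (10000 + 14800) = 5968 Ω.
V_out = 26.0 × 5968 / (577 + 5968) = 26.0 × 5968/6545 = 23.7 V.
(Unloaded it would have been 24.6 V.)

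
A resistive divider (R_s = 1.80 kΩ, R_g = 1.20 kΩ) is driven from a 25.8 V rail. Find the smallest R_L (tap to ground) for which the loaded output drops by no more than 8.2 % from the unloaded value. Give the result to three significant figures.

R_L(min) ≈ 8.06 kΩ

Output resistance R_th = R_s‖R_g = (1800 × 1200)/3000 = 720.0 Ω.
The fractional drop is R_th/(R_th + R_L); requiring this ≤ 0.0820 gives R_L ≥ R_th(1/0.0820 − 1) = 720.0 × 11.20 = 8.06 kΩ.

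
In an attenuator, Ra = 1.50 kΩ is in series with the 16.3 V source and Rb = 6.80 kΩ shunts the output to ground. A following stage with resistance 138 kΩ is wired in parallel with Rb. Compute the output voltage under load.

V_out ≈ 13.2 V

The load sits in parallel with Rb: Rb‖R_L = (6.80 × 138) / (6.80 + 138) = 6.481 kΩ.
V_out = 16.3 × 6.481 / (1.50 + 6.481) = 16.3 × 6.481/7.981 = 13.2 V.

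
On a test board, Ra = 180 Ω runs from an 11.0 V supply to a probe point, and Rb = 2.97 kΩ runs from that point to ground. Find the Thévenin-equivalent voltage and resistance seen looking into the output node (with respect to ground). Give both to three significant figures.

V_th is the open-circuit tap voltage: 11.0 × 2970/(180 + 2970) = 10.4 V.
With the supply zeroed, Ra and Rb appear in parallel from the tap: R_th = Ra‖Rb = (180 × 2970)/3150 = 170 Ω.

V_th = 10.4 V, R_th = 170 Ω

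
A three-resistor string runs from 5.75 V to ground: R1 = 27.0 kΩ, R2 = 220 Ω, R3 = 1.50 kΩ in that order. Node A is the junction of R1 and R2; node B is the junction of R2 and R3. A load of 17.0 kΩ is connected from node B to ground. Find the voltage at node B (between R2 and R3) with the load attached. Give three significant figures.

At node B, R3 is in parallel with the load: R3‖R_L = 1378 Ω.
Below node A the resistance is R2 + (R3‖R_L) = 1598 Ω, so V_A = 5.75 × 1598/28600 = 0.3214 V.
Then V_B = V_A × (R3‖R_L)/(R2 + R3‖R_L) = 0.3214 × 1378/1598 = 0.277 V.

V ≈ 0.277 V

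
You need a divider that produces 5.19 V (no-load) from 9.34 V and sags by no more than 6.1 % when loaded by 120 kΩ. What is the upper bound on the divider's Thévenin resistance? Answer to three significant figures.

Loading drop = R_th/(R_th + R_L) ≤ 0.0610, so R_th ≤ R_L · ε/(1−ε) = 120 kΩ × 0.0610/0.9390 = 7.80 kΩ.

R_th ≤ 7.80 kΩ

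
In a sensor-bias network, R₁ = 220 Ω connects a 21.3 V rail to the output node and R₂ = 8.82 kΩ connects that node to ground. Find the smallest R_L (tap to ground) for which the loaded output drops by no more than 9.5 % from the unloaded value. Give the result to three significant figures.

R_L(min) ≈ 2.04 kΩ

Output resistance R_th = R₁‖R₂ = (220 × 8820)/9040 = 214.6 Ω.
The fractional drop is R_th/(R_th + R_L); requiring this ≤ 0.0950 gives R_L ≥ R_th(1/0.0950 − 1) = 214.6 × 9.526 = 2.04 kΩ.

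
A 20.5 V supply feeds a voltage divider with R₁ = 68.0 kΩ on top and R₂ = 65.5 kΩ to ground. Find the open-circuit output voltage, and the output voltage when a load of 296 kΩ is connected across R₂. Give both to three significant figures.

Open-circuit: V = 20.5 × 65.5/(68.0 + 65.5) = 10.1 V.
With the load, R₂ becomes R₂‖R_L = 53.63 kΩ, so V = 20.5 × 53.63/121.6 = 9.04 V.

Unloaded: 10.1 V; loaded: 9.04 V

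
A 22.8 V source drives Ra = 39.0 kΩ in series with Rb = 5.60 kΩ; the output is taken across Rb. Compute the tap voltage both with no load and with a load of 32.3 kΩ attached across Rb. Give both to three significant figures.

Open-circuit: V = 22.8 × 5.60/(39.0 + 5.60) = 2.86 V.
With the load, Rb becomes Rb‖R_L = 4.773 kΩ, so V = 22.8 × 4.773/43.77 = 2.49 V.

Unloaded: 2.86 V; loaded: 2.49 V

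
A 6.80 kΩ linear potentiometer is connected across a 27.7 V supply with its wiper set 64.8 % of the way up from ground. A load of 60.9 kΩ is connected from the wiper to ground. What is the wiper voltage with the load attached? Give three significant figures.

V ≈ 17.5 V

The wiper splits the pot into (1−α)R = 2.394 kΩ above and αR = 4.406 kΩ below.
Lower section ‖ load = 4.109 kΩ.
V_wiper = 27.7 × 4.109/(2.394 + 4.109) = 17.5 V.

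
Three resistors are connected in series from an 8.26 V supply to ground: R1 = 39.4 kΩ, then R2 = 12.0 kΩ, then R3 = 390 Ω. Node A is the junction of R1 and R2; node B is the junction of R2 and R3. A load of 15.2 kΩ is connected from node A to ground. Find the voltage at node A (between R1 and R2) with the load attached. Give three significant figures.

V ≈ 1.22 V

Below node A the series string R2+R3 = 12390 Ω sits in parallel with the 15200 Ω load: 6826 Ω.
V_A = 8.26 × 6826/(39400 + 6826) = 1.22 V.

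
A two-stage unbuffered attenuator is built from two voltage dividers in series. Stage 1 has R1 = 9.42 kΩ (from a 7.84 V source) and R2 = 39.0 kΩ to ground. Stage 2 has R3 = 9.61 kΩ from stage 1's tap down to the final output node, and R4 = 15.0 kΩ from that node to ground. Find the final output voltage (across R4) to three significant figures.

V_out ≈ 2.94 V

Stage 2 presents R3+R4 = 24.61 kΩ as a load on stage 1's tap.
Stage 1's lower leg becomes R2‖(R3+R4) = 15.09 kΩ, so V_mid = 7.84 × 15.09/24.51 = 4.827 V.
Stage 2 is itself unloaded: V_out = V_mid × R4/(R3+R4) = 4.827 × 15.0/24.61 = 2.94 V.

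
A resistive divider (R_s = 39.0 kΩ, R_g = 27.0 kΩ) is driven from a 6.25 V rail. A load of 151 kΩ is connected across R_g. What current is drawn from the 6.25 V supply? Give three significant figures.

I ≈ 0.101 mA

R_g‖R_L = 22.90 kΩ, so the source sees R_s + R_g‖R_L = 61.90 kΩ.
I = 6.25 V / 61.90 kΩ = 0.101 mA.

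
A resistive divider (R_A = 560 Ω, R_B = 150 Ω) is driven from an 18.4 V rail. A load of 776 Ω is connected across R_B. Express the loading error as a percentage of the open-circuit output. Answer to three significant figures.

13.2 %

The divider's output (Thévenin) resistance is R_A‖R_B = 118.3 Ω.
Fractional drop under load = R_th/(R_th + R_L) = 118.3 / (118.3 + 776) = 0.1323.
So the output falls by 13.2 %.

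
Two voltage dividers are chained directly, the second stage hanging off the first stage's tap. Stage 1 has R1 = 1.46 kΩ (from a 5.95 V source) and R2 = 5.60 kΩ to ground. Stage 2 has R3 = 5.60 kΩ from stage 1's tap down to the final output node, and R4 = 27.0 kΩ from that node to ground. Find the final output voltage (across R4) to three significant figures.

Stage 2 presents R3+R4 = 32.60 kΩ as a load on stage 1's tap.
Stage 1's lower leg becomes R2‖(R3+R4) = 4.779 kΩ, so V_mid = 5.95 × 4.779/6.239 = 4.558 V.
Stage 2 is itself unloaded: V_out = V_mid × R4/(R3+R4) = 4.558 × 27.0/32.60 = 3.77 V.

V_out ≈ 3.77 V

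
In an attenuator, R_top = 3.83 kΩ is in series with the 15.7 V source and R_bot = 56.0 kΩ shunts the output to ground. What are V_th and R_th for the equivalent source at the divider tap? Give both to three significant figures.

V_th is the open-circuit tap voltage: 15.7 × 56.0/(3.83 + 56.0) = 14.7 V.
With the supply zeroed, R_top and R_bot appear in parallel from the tap: R_th = R_top‖R_bot = (3.83 × 56.0)/59.83 = 3.58 kΩ.

V_th = 14.7 V, R_th = 3.58 kΩ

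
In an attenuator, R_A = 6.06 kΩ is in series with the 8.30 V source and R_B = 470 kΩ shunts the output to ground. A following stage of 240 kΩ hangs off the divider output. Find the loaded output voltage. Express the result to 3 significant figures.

The load sits in parallel with R_B: R_B‖R_L = (470 × 240) / (470 + 240) = 158.9 kΩ.
V_out = 8.30 × 158.9 / (6.06 + 158.9) = 8.30 × 158.9/164.9 = 8.00 V.

V_out ≈ 8.00 V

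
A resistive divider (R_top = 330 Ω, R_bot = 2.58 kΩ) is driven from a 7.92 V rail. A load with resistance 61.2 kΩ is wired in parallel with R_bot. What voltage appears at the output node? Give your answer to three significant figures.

V_out ≈ 6.99 V

The load sits in parallel with R_bot: R_bot‖R_L = (2580 × 61200) / (2580 + 61200) = 2476 Ω.
V_out = 7.92 × 2476 / (330 + 2476) = 7.92 × 2476/2806 = 6.99 V.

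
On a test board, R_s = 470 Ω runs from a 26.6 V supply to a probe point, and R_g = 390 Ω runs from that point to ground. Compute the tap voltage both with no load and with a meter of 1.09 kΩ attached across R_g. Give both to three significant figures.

Open-circuit: V = 26.6 × 390/(470 + 390) = 12.1 V.
With the load, R_g becomes R_g‖R_L = 287.2 Ω, so V = 26.6 × 287.2/757.2 = 10.1 V.

Unloaded: 12.1 V; loaded: 10.1 V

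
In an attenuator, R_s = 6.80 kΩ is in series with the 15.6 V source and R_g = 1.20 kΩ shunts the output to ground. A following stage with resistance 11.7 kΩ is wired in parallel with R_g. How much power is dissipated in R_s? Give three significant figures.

Total resistance from the source is R_s + (R_g‖R_L) = 7.888 kΩ, so I = 15.6/7.888 kΩ = 1.978 mA.
P = I²·R_s = (1.978 mA)² × 6.80 kΩ = 26.6 mW.

P ≈ 26.6 mW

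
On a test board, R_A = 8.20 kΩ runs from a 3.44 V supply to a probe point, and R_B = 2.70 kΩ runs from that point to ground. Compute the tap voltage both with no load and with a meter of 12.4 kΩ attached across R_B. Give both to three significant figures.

Unloaded: 0.852 V; loaded: 0.732 V

Open-circuit: V = 3.44 × 2.70/(8.20 + 2.70) = 0.852 V.
With the load, R_B becomes R_B‖R_L = 2.217 kΩ, so V = 3.44 × 2.217/10.42 = 0.732 V.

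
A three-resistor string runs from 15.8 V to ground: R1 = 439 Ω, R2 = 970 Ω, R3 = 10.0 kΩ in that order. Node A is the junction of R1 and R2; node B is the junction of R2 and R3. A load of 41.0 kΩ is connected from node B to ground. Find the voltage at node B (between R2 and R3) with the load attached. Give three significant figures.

At node B, R3 is in parallel with the load: R3‖R_L = 8039 Ω.
Below node A the resistance is R2 + (R3‖R_L) = 9009 Ω, so V_A = 15.8 × 9009/9448 = 15.07 V.
Then V_B = V_A × (R3‖R_L)/(R2 + R3‖R_L) = 15.07 × 8039/9009 = 13.4 V.

V ≈ 13.4 V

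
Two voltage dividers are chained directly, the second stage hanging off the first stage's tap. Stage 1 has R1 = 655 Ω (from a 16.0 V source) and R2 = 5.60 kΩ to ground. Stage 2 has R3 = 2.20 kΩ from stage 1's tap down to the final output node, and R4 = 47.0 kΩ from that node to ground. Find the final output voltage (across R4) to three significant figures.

Stage 2 presents R3+R4 = 49200 Ω as a load on stage 1's tap.
Stage 1's lower leg becomes R2‖(R3+R4) = 5028 Ω, so V_mid = 16.0 × 5028/5683 = 14.16 V.
Stage 2 is itself unloaded: V_out = V_mid × R4/(R3+R4) = 14.16 × 47000/49200 = 13.5 V.

V_out ≈ 13.5 V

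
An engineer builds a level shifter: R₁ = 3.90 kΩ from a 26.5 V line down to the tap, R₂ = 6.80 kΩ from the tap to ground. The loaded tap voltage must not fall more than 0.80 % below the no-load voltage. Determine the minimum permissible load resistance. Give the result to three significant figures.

R_L(min) ≈ 307 kΩ

Output resistance R_th = R₁‖R₂ = (3.90 × 6.80)/10.70 = 2.479 kΩ.
The fractional drop is R_th/(R_th + R_L); requiring this ≤ 0.00800 gives R_L ≥ R_th(1/0.00800 − 1) = 2.479 × 124.0 = 307 kΩ.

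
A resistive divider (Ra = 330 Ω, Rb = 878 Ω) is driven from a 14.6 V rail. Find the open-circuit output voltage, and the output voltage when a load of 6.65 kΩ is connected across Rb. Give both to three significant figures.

Open-circuit: V = 14.6 × 878/(330 + 878) = 10.6 V.
With the load, Rb becomes Rb‖R_L = 775.6 Ω, so V = 14.6 × 775.6/1106 = 10.2 V.

Unloaded: 10.6 V; loaded: 10.2 V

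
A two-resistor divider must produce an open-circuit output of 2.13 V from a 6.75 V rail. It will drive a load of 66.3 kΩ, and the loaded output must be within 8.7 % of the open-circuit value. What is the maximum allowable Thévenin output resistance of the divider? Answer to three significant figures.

R_th ≤ 6.32 kΩ

Loading drop = R_th/(R_th + R_L) ≤ 0.0870, so R_th ≤ R_L · ε/(1−ε) = 66.3 kΩ × 0.0870/0.9130 = 6.32 kΩ.
(Any R1, R2 with R2/(R1+R2) = 0.316 and R1‖R2 ≤ 6.32 kΩ will meet the spec.)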